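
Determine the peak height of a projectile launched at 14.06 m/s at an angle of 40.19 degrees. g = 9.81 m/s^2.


H = (v*sin(theta))^2 / (2*g)
vy = v*sin(theta) = 14.06 * sin(40.19 deg) = 9.0733 m/s
H = vy^2 / (2*g) = 82.3241 / (2*9.81)
H = 82.3241 / 19.62 = 4.1959 m

4.1959 m


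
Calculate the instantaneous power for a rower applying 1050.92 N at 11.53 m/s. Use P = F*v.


P = F * v
P = 1050.92 * 11.53
P = 12117.1076 W

12117.1076 W


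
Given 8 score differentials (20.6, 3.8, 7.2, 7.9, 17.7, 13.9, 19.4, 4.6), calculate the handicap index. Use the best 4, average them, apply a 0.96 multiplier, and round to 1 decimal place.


All differentials: 20.6, 3.8, 7.2, 7.9, 17.7, 13.9, 19.4, 4.6
Sorted: 3.8, 4.6, 7.2, 7.9, 13.9, 17.7, 19.4, 20.6
Best 4: 3.8, 4.6, 7.2, 7.9
Average of best = 23.5 / 4 = 5.875
Raw index = 5.875 * 0.96 = 5.64
Handicap index = round(5.64, 1) = 5.6

5.6


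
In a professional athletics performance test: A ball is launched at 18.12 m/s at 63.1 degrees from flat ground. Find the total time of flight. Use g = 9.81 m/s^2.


T = 2*v*sin(theta)/g
sin(theta) = sin(63.1 deg) = 0.8918
T = 2*18.12*0.8918 / 9.81
T = 32.3187 / 9.81 = 3.2945 s

3.2945 s


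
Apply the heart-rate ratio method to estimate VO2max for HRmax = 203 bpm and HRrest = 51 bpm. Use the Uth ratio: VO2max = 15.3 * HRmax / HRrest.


VO2max = 15.3 * HRmax / HRrest
VO2max = 15.3 * 203 / 51
VO2max = 3105.9 / 51 = 60.9 mL/kg/min

60.9 mL/kg/min


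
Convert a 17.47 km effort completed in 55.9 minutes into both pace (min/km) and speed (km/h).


Pace = time / distance = 55.9 min / 17.47 km = 3.1998 min/km
Speed = distance / time_in_hours = 17.47 / 0.9317 hr
Speed = 18.7513 km/h

3.1998 min/km, 18.7513 km/h


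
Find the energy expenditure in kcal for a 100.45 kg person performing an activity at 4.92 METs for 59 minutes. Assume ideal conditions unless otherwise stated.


kcal = MET * mass * time_hr
Convert time: 59 min = 0.9833 hr
kcal = 4.92 * 100.45 * 0.9833
kcal = 485.9771 kcal

485.9771 kcal


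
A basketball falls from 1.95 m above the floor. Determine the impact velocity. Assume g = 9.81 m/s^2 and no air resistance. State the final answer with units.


v = sqrt(2 * g * h)
v = sqrt(2 * 9.81 * 1.95)
v = sqrt(38.259) = 6.1854 m/s

6.1854 m/s


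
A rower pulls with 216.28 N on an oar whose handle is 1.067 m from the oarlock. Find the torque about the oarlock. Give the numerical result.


tau = F * d
tau = 216.28 * 1.067
tau = 230.7708 N*m

230.7708 N*m


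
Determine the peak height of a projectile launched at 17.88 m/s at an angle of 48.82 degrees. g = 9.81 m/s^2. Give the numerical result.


H = (v*sin(theta))^2 / (2*g)
vy = v*sin(theta) = 17.88 * sin(48.82 deg) = 13.4573 m/s
H = vy^2 / (2*g) = 181.0986 / (2*9.81)
H = 181.0986 / 19.62 = 9.2303 m

9.2303 m


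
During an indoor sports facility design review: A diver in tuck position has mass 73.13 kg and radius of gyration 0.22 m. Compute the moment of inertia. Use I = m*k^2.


I = m * k^2
I = 73.13 * 0.22^2
I = 73.13 * 0.0484 = 3.5395 kg*m^2

3.5395 kg*m^2


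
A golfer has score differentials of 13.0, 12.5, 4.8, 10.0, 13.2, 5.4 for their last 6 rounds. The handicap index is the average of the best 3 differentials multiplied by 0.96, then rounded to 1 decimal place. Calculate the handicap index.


All differentials: 13.0, 12.5, 4.8, 10.0, 13.2, 5.4
Sorted: 4.8, 5.4, 10.0, 12.5, 13.0, 13.2
Best 3: 4.8, 5.4, 10.0
Average of best = 20.2 / 3 = 6.7333
Raw index = 6.7333 * 0.96 = 6.464
Handicap index = round(6.464, 1) = 6.5

6.5


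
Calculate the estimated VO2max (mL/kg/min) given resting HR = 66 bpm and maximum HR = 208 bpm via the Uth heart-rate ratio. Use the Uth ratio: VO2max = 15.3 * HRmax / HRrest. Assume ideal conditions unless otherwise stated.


VO2max = 15.3 * HRmax / HRrest
VO2max = 15.3 * 208 / 66
VO2max = 3182.4 / 66 = 48.2182 mL/kg/min

48.2182 mL/kg/min


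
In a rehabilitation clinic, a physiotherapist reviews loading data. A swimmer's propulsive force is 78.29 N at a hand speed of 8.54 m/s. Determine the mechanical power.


P = F * v
P = 78.29 * 8.54
P = 668.5966 W

668.5966 W


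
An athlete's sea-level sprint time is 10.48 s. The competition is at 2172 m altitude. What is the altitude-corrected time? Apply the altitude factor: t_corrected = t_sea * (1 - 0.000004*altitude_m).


Correction factor = 1 - 0.000004 * 2172 = 0.991312
t_corrected = t_sea * factor = 10.48 * 0.991312
t_corrected = 10.3889 s

10.3889 s


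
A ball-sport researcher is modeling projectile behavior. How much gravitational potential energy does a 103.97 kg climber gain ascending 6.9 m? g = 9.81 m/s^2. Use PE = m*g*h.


PE = m * g * h
PE = 103.97 * 9.81 * 6.9
PE = 1019.9457 * 6.9 = 7037.6253 J

7037.6253 J


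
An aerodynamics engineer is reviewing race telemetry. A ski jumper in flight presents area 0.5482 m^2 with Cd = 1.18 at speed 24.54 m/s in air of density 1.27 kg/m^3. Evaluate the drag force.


Fd = 0.5 * Cd * rho * A * v^2
Fd = 0.5 * 1.18 * 1.27 * 0.5482 * 24.54^2
v^2 = 602.2116
Fd = 0.5 * 1.18 * 1.27 * 0.5482 * 602.2116 = 247.3682 N

247.3682 N


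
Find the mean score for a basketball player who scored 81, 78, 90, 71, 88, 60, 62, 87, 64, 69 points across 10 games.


Average = sum / n
Sum = 750
Average = 750 / 10 = 75

75


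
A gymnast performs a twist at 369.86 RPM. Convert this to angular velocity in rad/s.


omega = RPM * 2 * pi / 60
omega = 369.86 * 2 * 3.14159 / 60
omega = 2323.8989 / 60 = 38.7316 rad/s

38.7316 rad/s


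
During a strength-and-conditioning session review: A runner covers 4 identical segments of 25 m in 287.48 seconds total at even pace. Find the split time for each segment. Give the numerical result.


Split time = total_time / n_laps = 287.48 / 4
Split time = 71.87 s per lap

71.87 s


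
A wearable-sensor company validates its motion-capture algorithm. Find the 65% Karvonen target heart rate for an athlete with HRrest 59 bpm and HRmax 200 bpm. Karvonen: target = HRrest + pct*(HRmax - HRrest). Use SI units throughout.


Target = HRrest + pct*(HRmax - HRrest)
Heart rate reserve = HRmax - HRrest = 200 - 59 = 141 bpm
Fraction = 65% = 0.65
Target = 59 + 0.65 * 141
Target = 59 + 91.65 = 150.65 bpm

150.65 bpm


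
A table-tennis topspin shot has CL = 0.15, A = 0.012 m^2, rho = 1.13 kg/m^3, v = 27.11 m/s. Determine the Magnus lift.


FM = 0.5 * CL * rho * A * v^2
FM = 0.5 * 0.15 * 1.13 * 0.012 * 27.11^2
v^2 = 734.9521
FM = 0.5 * 0.15 * 1.13 * 0.012 * 734.9521 = 0.7474 N

0.7474 N


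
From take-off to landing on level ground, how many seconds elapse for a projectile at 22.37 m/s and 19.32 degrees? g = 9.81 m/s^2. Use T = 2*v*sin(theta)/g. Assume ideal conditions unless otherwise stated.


T = 2*v*sin(theta)/g
sin(theta) = sin(19.32 deg) = 0.3308
T = 2*22.37*0.3308 / 9.81
T = 14.802 / 9.81 = 1.5089 s

1.5089 s


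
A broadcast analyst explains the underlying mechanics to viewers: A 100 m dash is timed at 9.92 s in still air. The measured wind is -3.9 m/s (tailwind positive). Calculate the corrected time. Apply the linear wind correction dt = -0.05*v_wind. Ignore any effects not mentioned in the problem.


dt = -0.05 * v_wind = -0.05 * -3.9 = 0.195 s
t_corrected = t_still + dt = 9.92 + (0.195)
t_corrected = 10.115 s

10.115 s


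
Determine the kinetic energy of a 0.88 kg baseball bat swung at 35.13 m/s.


KE = 0.5 * m * v^2
KE = 0.5 * 0.88 * 35.13^2
KE = 0.5 * 0.88 * 1234.1169 = 543.0114 J

543.0114 J


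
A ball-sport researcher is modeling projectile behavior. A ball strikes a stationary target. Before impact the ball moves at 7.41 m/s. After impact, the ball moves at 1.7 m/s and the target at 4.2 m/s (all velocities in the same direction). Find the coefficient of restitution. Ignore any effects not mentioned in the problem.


e = (v2_after - v1_after) / (v1_before - v2_before)
Numerator = 4.2 - 1.7 = 2.5
Denominator = 7.41 - 0 = 7.41
e = 2.5 / 7.41 = 0.3374

0.3374


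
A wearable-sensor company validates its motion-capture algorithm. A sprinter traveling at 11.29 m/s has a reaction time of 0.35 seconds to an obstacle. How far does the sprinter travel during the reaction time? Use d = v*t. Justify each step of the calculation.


d = v * t
d = 11.29 * 0.35
d = 3.9515 m

3.9515 m


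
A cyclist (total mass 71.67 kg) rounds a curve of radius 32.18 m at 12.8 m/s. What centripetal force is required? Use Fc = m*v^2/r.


Fc = m * v^2 / r
v^2 = 12.8^2 = 163.84
Fc = 71.67 * 163.84 / 32.18
Fc = 11742.4128 / 32.18 = 364.8978 N

364.8978 N


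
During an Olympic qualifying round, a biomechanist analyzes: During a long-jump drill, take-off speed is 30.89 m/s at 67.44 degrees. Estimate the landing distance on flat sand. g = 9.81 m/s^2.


R = v^2 * sin(2*theta) / g
Convert angle to radians: theta = 67.44 deg = 1.1771 rad
sin(2*theta) = sin(2.3541) = 0.7086
R = 30.89^2 * 0.7086 / 9.81
R = 954.1921 * 0.7086 / 9.81 = 68.9223 m

68.9223 m


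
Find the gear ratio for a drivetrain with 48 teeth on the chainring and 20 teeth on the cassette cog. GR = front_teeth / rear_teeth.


GR = front_teeth / rear_teeth
GR = 48 / 20
GR = 2.4

2.4


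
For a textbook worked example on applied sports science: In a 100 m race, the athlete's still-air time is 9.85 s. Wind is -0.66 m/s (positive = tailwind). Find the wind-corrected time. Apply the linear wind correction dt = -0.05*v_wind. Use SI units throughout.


dt = -0.05 * v_wind = -0.05 * -0.66 = 0.033 s
t_corrected = t_still + dt = 9.85 + (0.033)
t_corrected = 9.883 s

9.883 s


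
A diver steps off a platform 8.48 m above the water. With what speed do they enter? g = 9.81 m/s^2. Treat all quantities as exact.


v = sqrt(2 * g * h)
v = sqrt(2 * 9.81 * 8.48)
v = sqrt(166.3776) = 12.8987 m/s

12.8987 m/s


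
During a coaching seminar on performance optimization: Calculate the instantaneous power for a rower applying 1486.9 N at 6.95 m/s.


P = F * v
P = 1486.9 * 6.95
P = 10333.955 W

10333.955 W


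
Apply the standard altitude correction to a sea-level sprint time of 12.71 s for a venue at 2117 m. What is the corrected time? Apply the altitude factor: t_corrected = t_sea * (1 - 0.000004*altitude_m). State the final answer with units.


Correction factor = 1 - 0.000004 * 2117 = 0.991532
t_corrected = t_sea * factor = 12.71 * 0.991532
t_corrected = 12.6024 s

12.6024 s


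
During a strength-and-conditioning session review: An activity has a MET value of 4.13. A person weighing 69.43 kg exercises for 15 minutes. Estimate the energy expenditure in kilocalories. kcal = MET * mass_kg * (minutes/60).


kcal = MET * mass * time_hr
Convert time: 15 min = 0.25 hr
kcal = 4.13 * 69.43 * 0.25
kcal = 71.6865 kcal

71.6865 kcal


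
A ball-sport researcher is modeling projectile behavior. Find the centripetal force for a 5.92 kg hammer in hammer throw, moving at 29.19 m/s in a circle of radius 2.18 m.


Fc = m * v^2 / r
v^2 = 29.19^2 = 852.0561
Fc = 5.92 * 852.0561 / 2.18
Fc = 5044.1721 / 2.18 = 2313.8404 N

2313.8404 N


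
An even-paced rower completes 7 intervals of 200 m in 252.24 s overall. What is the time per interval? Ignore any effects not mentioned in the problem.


Split time = total_time / n_laps = 252.24 / 7
Split time = 36.0343 s per lap

36.0343 s


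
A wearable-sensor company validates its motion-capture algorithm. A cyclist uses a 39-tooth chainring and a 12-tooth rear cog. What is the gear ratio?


GR = front_teeth / rear_teeth
GR = 39 / 12
GR = 3.25

3.25


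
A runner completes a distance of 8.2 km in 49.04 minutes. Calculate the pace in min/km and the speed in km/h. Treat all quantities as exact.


Pace = time / distance = 49.04 min / 8.2 km = 5.9805 min/km
Speed = distance / time_in_hours = 8.2 / 0.8173 hr
Speed = 10.0326 km/h

5.9805 min/km, 10.0326 km/h


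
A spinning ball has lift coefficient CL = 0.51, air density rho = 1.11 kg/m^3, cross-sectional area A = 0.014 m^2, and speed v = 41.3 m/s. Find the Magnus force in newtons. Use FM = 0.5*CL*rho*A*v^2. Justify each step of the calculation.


FM = 0.5 * CL * rho * A * v^2
FM = 0.5 * 0.51 * 1.11 * 0.014 * 41.3^2
v^2 = 1705.69
FM = 0.5 * 0.51 * 1.11 * 0.014 * 1705.69 = 6.7591 N

6.7591 N


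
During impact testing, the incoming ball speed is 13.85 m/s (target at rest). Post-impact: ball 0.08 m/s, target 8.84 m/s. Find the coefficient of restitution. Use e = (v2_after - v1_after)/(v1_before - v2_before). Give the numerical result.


e = (v2_after - v1_after) / (v1_before - v2_before)
Numerator = 8.84 - 0.08 = 8.76
Denominator = 13.85 - 0 = 13.85
e = 8.76 / 13.85 = 0.6325

0.6325


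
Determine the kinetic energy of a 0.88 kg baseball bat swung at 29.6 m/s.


KE = 0.5 * m * v^2
KE = 0.5 * 0.88 * 29.6^2
KE = 0.5 * 0.88 * 876.16 = 385.5104 J

385.5104 J


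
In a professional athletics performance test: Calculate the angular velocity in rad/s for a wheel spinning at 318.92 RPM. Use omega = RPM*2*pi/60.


omega = RPM * 2 * pi / 60
omega = 318.92 * 2 * 3.14159 / 60
omega = 2003.8335 / 60 = 33.3972 rad/s

33.3972 rad/s


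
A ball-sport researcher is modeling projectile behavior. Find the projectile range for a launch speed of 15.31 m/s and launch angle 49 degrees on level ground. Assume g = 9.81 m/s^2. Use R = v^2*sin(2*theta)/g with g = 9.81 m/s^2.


R = v^2 * sin(2*theta) / g
Convert angle to radians: theta = 49 deg = 0.8552 rad
sin(2*theta) = sin(1.7104) = 0.9903
R = 15.31^2 * 0.9903 / 9.81
R = 234.3961 * 0.9903 / 9.81 = 23.6611 m

23.6611 m


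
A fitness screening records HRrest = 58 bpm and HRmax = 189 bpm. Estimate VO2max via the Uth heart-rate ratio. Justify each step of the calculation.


VO2max = 15.3 * HRmax / HRrest
VO2max = 15.3 * 189 / 58
VO2max = 2891.7 / 58 = 49.8569 mL/kg/min

49.8569 mL/kg/min


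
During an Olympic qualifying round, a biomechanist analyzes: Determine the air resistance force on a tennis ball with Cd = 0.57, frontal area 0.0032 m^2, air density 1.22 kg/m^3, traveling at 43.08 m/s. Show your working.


Fd = 0.5 * Cd * rho * A * v^2
Fd = 0.5 * 0.57 * 1.22 * 0.0032 * 43.08^2
v^2 = 1855.8864
Fd = 0.5 * 0.57 * 1.22 * 0.0032 * 1855.8864 = 2.0649 N

2.0649 N


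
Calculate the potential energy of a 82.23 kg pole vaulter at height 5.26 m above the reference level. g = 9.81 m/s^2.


PE = m * g * h
PE = 82.23 * 9.81 * 5.26
PE = 806.6763 * 5.26 = 4243.1173 J

4243.1173 J


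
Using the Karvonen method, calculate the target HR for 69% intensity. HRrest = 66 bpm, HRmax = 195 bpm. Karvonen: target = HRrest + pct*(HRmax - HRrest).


Target = HRrest + pct*(HRmax - HRrest)
Heart rate reserve = HRmax - HRrest = 195 - 66 = 129 bpm
Fraction = 69% = 0.69
Target = 66 + 0.69 * 129
Target = 66 + 89.01 = 155.01 bpm

155.01 bpm


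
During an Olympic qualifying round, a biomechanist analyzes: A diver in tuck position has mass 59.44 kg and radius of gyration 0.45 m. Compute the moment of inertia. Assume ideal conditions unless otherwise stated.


I = m * k^2
I = 59.44 * 0.45^2
I = 59.44 * 0.2025 = 12.0366 kg*m^2

12.0366 kg*m^2


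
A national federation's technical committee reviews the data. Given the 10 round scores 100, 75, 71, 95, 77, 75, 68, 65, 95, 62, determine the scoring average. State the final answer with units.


Average = sum / n
Sum = 783
Average = 783 / 10 = 78.3

78.3


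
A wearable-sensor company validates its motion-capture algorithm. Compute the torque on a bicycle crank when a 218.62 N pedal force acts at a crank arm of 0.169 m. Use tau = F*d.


tau = F * d
tau = 218.62 * 0.169
tau = 36.9468 N*m

36.9468 N*m


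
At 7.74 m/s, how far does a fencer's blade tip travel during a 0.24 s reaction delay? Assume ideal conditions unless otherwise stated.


d = v * t
d = 7.74 * 0.24
d = 1.8576 m

1.8576 m


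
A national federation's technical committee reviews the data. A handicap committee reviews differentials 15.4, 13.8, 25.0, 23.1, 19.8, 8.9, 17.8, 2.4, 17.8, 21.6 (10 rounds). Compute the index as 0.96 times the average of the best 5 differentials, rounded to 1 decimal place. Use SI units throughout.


All differentials: 15.4, 13.8, 25.0, 23.1, 19.8, 8.9, 17.8, 2.4, 17.8, 21.6
Sorted: 2.4, 8.9, 13.8, 15.4, 17.8, 17.8, 19.8, 21.6, 23.1, 25.0
Best 5: 2.4, 8.9, 13.8, 15.4, 17.8
Average of best = 58.3 / 5 = 11.66
Raw index = 11.66 * 0.96 = 11.1936
Handicap index = round(11.1936, 1) = 11.2

11.2


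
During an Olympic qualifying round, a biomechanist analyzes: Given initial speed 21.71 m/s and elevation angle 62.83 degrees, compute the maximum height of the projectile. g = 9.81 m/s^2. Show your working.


H = (v*sin(theta))^2 / (2*g)
vy = v*sin(theta) = 21.71 * sin(62.83 deg) = 19.3144 m/s
H = vy^2 / (2*g) = 373.0469 / (2*9.81)
H = 373.0469 / 19.62 = 19.0136 m

19.0136 m


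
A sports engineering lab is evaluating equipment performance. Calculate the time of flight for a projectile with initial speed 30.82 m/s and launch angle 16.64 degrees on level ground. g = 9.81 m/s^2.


T = 2*v*sin(theta)/g
sin(theta) = sin(16.64 deg) = 0.2864
T = 2*30.82*0.2864 / 9.81
T = 17.6511 / 9.81 = 1.7993 s

1.7993 s


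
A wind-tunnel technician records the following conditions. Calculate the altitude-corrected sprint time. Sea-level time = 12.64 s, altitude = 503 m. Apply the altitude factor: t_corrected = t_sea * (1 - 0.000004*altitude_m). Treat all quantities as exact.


Correction factor = 1 - 0.000004 * 503 = 0.997988
t_corrected = t_sea * factor = 12.64 * 0.997988
t_corrected = 12.6146 s

12.6146 s


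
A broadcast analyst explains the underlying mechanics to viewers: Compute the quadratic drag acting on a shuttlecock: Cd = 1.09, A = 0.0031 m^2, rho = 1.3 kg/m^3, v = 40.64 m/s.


Fd = 0.5 * Cd * rho * A * v^2
Fd = 0.5 * 1.09 * 1.3 * 0.0031 * 40.64^2
v^2 = 1651.6096
Fd = 0.5 * 1.09 * 1.3 * 0.0031 * 1651.6096 = 3.6275 N

3.6275 N


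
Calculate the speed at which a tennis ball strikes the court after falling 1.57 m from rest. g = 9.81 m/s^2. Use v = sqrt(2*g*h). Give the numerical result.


v = sqrt(2 * g * h)
v = sqrt(2 * 9.81 * 1.57)
v = sqrt(30.8034) = 5.5501 m/s

5.5501 m/s


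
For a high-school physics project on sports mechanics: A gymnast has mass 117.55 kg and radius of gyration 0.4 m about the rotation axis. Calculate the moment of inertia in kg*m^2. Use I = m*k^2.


I = m * k^2
I = 117.55 * 0.4^2
I = 117.55 * 0.16 = 18.808 kg*m^2

18.808 kg*m^2


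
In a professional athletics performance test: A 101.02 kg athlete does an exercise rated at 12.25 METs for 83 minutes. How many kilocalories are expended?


kcal = MET * mass * time_hr
Convert time: 83 min = 1.3833 hr
kcal = 12.25 * 101.02 * 1.3833
kcal = 1711.8681 kcal

1711.8681 kcal


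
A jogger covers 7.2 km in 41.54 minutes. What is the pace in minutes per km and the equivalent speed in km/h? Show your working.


Pace = time / distance = 41.54 min / 7.2 km = 5.7694 min/km
Speed = distance / time_in_hours = 7.2 / 0.6923 hr
Speed = 10.3996 km/h

5.7694 min/km, 10.3996 km/h


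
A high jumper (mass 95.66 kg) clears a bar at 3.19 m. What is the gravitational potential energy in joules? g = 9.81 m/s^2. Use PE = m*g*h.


PE = m * g * h
PE = 95.66 * 9.81 * 3.19
PE = 938.4246 * 3.19 = 2993.5745 J

2993.5745 J


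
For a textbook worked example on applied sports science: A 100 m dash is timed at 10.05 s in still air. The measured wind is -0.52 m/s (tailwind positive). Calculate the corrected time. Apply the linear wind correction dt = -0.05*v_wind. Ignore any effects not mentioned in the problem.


dt = -0.05 * v_wind = -0.05 * -0.52 = 0.026 s
t_corrected = t_still + dt = 10.05 + (0.026)
t_corrected = 10.076 s

10.076 s


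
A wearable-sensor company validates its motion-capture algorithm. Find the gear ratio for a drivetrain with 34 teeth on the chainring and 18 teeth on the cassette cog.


GR = front_teeth / rear_teeth
GR = 34 / 18
GR = 1.8889

1.8889


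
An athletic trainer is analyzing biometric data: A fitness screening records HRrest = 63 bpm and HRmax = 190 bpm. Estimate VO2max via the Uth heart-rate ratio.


VO2max = 15.3 * HRmax / HRrest
VO2max = 15.3 * 190 / 63
VO2max = 2907 / 63 = 46.1429 mL/kg/min

46.1429 mL/kg/min


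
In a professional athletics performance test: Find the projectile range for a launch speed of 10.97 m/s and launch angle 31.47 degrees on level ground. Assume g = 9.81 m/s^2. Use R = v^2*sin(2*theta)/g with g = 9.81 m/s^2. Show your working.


R = v^2 * sin(2*theta) / g
Convert angle to radians: theta = 31.47 deg = 0.5493 rad
sin(2*theta) = sin(1.0985) = 0.8905
R = 10.97^2 * 0.8905 / 9.81
R = 120.3409 * 0.8905 / 9.81 = 10.9243 m

10.9243 m


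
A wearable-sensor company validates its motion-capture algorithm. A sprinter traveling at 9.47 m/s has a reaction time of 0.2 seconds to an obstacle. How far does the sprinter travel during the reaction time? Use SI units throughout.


d = v * t
d = 9.47 * 0.2
d = 1.894 m

1.894 m


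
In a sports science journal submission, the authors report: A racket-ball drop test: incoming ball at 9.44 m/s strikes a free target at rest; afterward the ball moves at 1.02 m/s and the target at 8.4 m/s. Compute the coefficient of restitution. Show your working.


e = (v2_after - v1_after) / (v1_before - v2_before)
Numerator = 8.4 - 1.02 = 7.38
Denominator = 9.44 - 0 = 9.44
e = 7.38 / 9.44 = 0.7818

0.7818


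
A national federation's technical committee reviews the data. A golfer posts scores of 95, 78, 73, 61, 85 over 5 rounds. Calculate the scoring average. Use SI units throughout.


Average = sum / n
Sum = 392
Average = 392 / 5 = 78.4

78.4


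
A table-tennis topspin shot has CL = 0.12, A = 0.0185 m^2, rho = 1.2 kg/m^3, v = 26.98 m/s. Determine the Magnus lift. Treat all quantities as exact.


FM = 0.5 * CL * rho * A * v^2
FM = 0.5 * 0.12 * 1.2 * 0.0185 * 26.98^2
v^2 = 727.9204
FM = 0.5 * 0.12 * 1.2 * 0.0185 * 727.9204 = 0.9696 N

0.9696 N


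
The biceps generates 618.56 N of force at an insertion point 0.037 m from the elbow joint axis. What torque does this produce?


tau = F * d
tau = 618.56 * 0.037
tau = 22.8867 N*m

22.8867 N*m


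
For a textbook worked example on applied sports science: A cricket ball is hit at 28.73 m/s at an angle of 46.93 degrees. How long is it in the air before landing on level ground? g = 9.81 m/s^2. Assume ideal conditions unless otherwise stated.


T = 2*v*sin(theta)/g
sin(theta) = sin(46.93 deg) = 0.7305
T = 2*28.73*0.7305 / 9.81
T = 41.9757 / 9.81 = 4.2789 s

4.2789 s


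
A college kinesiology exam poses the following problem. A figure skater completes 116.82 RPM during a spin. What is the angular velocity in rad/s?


omega = RPM * 2 * pi / 60
omega = 116.82 * 2 * 3.14159 / 60
omega = 734.0017 / 60 = 12.2334 rad/s

12.2334 rad/s


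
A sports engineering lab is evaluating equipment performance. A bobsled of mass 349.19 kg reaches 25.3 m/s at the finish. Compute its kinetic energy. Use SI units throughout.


KE = 0.5 * m * v^2
KE = 0.5 * 349.19 * 25.3^2
KE = 0.5 * 349.19 * 640.09 = 111756.5136 J

111756.5136 J


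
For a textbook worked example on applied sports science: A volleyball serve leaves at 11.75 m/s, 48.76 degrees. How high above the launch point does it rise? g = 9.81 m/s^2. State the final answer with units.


H = (v*sin(theta))^2 / (2*g)
vy = v*sin(theta) = 11.75 * sin(48.76 deg) = 8.8355 m/s
H = vy^2 / (2*g) = 78.0655 / (2*9.81)
H = 78.0655 / 19.62 = 3.9789 m

3.9789 m


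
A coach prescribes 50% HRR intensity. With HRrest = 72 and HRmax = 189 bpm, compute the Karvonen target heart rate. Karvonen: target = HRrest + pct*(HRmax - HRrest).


Target = HRrest + pct*(HRmax - HRrest)
Heart rate reserve = HRmax - HRrest = 189 - 72 = 117 bpm
Fraction = 50% = 0.5
Target = 72 + 0.5 * 117
Target = 72 + 58.5 = 130.5 bpm

130.5 bpm


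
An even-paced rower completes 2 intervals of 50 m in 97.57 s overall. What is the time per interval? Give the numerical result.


Split time = total_time / n_laps = 97.57 / 2
Split time = 48.785 s per lap

48.785 s


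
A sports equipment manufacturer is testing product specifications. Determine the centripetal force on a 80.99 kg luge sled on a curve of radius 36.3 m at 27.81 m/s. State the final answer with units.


Fc = m * v^2 / r
v^2 = 27.81^2 = 773.3961
Fc = 80.99 * 773.3961 / 36.3
Fc = 62637.3501 / 36.3 = 1725.5468 N

1725.5468 N


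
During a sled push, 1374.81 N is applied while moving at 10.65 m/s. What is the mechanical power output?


P = F * v
P = 1374.81 * 10.65
P = 14641.7265 W

14641.7265 W


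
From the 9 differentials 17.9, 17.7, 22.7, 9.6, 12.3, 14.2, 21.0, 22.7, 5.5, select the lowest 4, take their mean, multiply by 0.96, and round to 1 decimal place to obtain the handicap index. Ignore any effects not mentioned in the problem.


All differentials: 17.9, 17.7, 22.7, 9.6, 12.3, 14.2, 21.0, 22.7, 5.5
Sorted: 5.5, 9.6, 12.3, 14.2, 17.7, 17.9, 21.0, 22.7, 22.7
Best 4: 5.5, 9.6, 12.3, 14.2
Average of best = 41.6 / 4 = 10.4
Raw index = 10.4 * 0.96 = 9.984
Handicap index = round(9.984, 1) = 10.0

10.0


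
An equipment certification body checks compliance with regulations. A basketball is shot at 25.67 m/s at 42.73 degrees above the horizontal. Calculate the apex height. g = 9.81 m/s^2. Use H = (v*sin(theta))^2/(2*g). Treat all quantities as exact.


H = (v*sin(theta))^2 / (2*g)
vy = v*sin(theta) = 25.67 * sin(42.73 deg) = 17.4182 m/s
H = vy^2 / (2*g) = 303.3949 / (2*9.81)
H = 303.3949 / 19.62 = 15.4636 m

15.4636 m


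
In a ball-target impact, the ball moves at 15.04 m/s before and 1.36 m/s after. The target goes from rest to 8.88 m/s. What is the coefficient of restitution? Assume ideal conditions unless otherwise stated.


e = (v2_after - v1_after) / (v1_before - v2_before)
Numerator = 8.88 - 1.36 = 7.52
Denominator = 15.04 - 0 = 15.04
e = 7.52 / 15.04 = 0.5

0.5


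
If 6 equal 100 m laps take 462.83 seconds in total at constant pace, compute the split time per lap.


Split time = total_time / n_laps = 462.83 / 6
Split time = 77.1383 s per lap

77.1383 s


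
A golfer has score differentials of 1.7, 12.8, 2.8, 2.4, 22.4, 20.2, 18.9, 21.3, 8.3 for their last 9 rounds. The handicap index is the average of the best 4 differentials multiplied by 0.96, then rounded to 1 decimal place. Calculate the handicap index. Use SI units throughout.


All differentials: 1.7, 12.8, 2.8, 2.4, 22.4, 20.2, 18.9, 21.3, 8.3
Sorted: 1.7, 2.4, 2.8, 8.3, 12.8, 18.9, 20.2, 21.3, 22.4
Best 4: 1.7, 2.4, 2.8, 8.3
Average of best = 15.2 / 4 = 3.8
Raw index = 3.8 * 0.96 = 3.648
Handicap index = round(3.648, 1) = 3.6

3.6


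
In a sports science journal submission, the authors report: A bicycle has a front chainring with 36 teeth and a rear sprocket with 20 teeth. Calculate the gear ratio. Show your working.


GR = front_teeth / rear_teeth
GR = 36 / 20
GR = 1.8

1.8


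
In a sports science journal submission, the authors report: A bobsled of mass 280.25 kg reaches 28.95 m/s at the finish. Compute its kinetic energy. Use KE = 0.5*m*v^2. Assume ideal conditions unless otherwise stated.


KE = 0.5 * m * v^2
KE = 0.5 * 280.25 * 28.95^2
KE = 0.5 * 280.25 * 838.1025 = 117439.1128 J

117439.1128 J


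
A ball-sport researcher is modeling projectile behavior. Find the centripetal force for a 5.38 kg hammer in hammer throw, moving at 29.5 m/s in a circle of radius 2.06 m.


Fc = m * v^2 / r
v^2 = 29.5^2 = 870.25
Fc = 5.38 * 870.25 / 2.06
Fc = 4681.945 / 2.06 = 2272.7888 N

2272.7888 N


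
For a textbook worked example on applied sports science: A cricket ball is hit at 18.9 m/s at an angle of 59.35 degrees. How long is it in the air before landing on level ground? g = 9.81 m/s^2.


T = 2*v*sin(theta)/g
sin(theta) = sin(59.35 deg) = 0.8603
T = 2*18.9*0.8603 / 9.81
T = 32.5192 / 9.81 = 3.3149 s

3.3149 s


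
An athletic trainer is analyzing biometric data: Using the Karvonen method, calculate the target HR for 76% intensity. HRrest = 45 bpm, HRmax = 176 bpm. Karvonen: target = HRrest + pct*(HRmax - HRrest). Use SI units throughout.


Target = HRrest + pct*(HRmax - HRrest)
Heart rate reserve = HRmax - HRrest = 176 - 45 = 131 bpm
Fraction = 76% = 0.76
Target = 45 + 0.76 * 131
Target = 45 + 99.56 = 144.56 bpm

144.56 bpm


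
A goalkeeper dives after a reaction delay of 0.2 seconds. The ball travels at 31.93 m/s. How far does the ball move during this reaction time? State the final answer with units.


d = v * t
d = 31.93 * 0.2
d = 6.386 m

6.386 m


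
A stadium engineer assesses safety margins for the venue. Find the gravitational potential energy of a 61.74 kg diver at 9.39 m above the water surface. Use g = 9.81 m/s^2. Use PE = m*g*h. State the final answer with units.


PE = m * g * h
PE = 61.74 * 9.81 * 9.39
PE = 605.6694 * 9.39 = 5687.2357 J

5687.2357 J


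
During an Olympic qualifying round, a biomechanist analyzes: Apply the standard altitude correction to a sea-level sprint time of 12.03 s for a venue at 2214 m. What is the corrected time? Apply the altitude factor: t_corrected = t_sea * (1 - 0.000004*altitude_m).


Correction factor = 1 - 0.000004 * 2214 = 0.991144
t_corrected = t_sea * factor = 12.03 * 0.991144
t_corrected = 11.9235 s

11.9235 s


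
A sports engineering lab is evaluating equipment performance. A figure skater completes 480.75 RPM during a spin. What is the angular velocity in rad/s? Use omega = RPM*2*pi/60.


omega = RPM * 2 * pi / 60
omega = 480.75 * 2 * 3.14159 / 60
omega = 3020.6413 / 60 = 50.344 rad/s

50.344 rad/s


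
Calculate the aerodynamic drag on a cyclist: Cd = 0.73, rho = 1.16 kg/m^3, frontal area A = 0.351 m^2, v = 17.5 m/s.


Fd = 0.5 * Cd * rho * A * v^2
Fd = 0.5 * 0.73 * 1.16 * 0.351 * 17.5^2
v^2 = 306.25
Fd = 0.5 * 0.73 * 1.16 * 0.351 * 306.25 = 45.5129 N

45.5129 N


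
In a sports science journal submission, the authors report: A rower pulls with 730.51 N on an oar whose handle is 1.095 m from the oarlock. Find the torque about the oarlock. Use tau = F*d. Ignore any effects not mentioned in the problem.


tau = F * d
tau = 730.51 * 1.095
tau = 799.9085 N*m

799.9085 N*m


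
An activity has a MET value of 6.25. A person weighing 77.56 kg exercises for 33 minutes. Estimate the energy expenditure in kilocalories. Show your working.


kcal = MET * mass * time_hr
Convert time: 33 min = 0.55 hr
kcal = 6.25 * 77.56 * 0.55
kcal = 266.6125 kcal

266.6125 kcal


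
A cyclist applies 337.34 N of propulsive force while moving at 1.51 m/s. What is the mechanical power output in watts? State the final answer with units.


P = F * v
P = 337.34 * 1.51
P = 509.3834 W

509.3834 W


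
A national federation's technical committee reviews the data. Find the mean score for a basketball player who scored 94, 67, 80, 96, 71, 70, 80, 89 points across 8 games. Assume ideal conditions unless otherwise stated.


Average = sum / n
Sum = 647
Average = 647 / 8 = 80.875

80.875


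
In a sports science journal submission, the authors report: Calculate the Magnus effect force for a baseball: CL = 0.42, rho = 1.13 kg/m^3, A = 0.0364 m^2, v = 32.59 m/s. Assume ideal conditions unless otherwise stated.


FM = 0.5 * CL * rho * A * v^2
FM = 0.5 * 0.42 * 1.13 * 0.0364 * 32.59^2
v^2 = 1062.1081
FM = 0.5 * 0.42 * 1.13 * 0.0364 * 1062.1081 = 9.1742 N

9.1742 N


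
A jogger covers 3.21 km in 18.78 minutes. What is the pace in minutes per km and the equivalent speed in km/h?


Pace = time / distance = 18.78 min / 3.21 km = 5.8505 min/km
Speed = distance / time_in_hours = 3.21 / 0.313 hr
Speed = 10.2556 km/h

5.8505 min/km, 10.2556 km/h


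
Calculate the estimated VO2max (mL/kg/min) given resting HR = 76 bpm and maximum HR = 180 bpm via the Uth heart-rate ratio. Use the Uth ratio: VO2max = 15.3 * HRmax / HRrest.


VO2max = 15.3 * HRmax / HRrest
VO2max = 15.3 * 180 / 76
VO2max = 2754 / 76 = 36.2368 mL/kg/min

36.2368 mL/kg/min


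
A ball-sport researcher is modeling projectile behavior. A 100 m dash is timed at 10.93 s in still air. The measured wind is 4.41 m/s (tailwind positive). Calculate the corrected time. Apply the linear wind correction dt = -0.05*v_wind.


dt = -0.05 * v_wind = -0.05 * 4.41 = -0.2205 s
t_corrected = t_still + dt = 10.93 + (-0.2205)
t_corrected = 10.7095 s

10.7095 s


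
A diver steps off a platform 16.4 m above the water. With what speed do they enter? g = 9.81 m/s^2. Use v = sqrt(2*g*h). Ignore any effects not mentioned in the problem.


v = sqrt(2 * g * h)
v = sqrt(2 * 9.81 * 16.4)
v = sqrt(321.768) = 17.9379 m/s

17.9379 m/s


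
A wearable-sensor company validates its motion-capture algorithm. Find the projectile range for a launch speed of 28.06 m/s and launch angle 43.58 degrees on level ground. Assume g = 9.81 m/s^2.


R = v^2 * sin(2*theta) / g
Convert angle to radians: theta = 43.58 deg = 0.7606 rad
sin(2*theta) = sin(1.5212) = 0.9988
R = 28.06^2 * 0.9988 / 9.81
R = 787.3636 * 0.9988 / 9.81 = 80.1627 m

80.1627 m


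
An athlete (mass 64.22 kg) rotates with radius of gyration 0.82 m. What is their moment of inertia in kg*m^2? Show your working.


I = m * k^2
I = 64.22 * 0.82^2
I = 64.22 * 0.6724 = 43.1815 kg*m^2

43.1815 kg*m^2


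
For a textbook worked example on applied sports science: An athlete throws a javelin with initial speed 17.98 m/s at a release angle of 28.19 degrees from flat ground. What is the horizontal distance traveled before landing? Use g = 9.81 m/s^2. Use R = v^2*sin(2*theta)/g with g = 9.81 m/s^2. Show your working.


R = v^2 * sin(2*theta) / g
Convert angle to radians: theta = 28.19 deg = 0.492 rad
sin(2*theta) = sin(0.984) = 0.8327
R = 17.98^2 * 0.8327 / 9.81
R = 323.2804 * 0.8327 / 9.81 = 27.4419 m

27.4419 m


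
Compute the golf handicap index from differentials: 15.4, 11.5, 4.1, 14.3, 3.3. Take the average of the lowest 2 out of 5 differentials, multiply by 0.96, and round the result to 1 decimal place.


All differentials: 15.4, 11.5, 4.1, 14.3, 3.3
Sorted: 3.3, 4.1, 11.5, 14.3, 15.4
Best 2: 3.3, 4.1
Average of best = 7.4 / 2 = 3.7
Raw index = 3.7 * 0.96 = 3.552
Handicap index = round(3.552, 1) = 3.6

3.6


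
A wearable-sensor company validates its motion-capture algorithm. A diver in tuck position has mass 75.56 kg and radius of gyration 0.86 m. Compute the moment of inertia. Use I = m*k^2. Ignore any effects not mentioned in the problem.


I = m * k^2
I = 75.56 * 0.86^2
I = 75.56 * 0.7396 = 55.8842 kg*m^2

55.8842 kg*m^2


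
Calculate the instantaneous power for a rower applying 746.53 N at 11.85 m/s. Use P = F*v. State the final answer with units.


P = F * v
P = 746.53 * 11.85
P = 8846.3805 W

8846.3805 W


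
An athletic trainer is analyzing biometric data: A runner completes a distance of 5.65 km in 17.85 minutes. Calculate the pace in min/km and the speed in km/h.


Pace = time / distance = 17.85 min / 5.65 km = 3.1593 min/km
Speed = distance / time_in_hours = 5.65 / 0.2975 hr
Speed = 18.9916 km/h

3.1593 min/km, 18.9916 km/h


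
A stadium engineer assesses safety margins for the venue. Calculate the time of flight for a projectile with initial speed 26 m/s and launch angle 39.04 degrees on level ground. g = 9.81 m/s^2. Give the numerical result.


T = 2*v*sin(theta)/g
sin(theta) = sin(39.04 deg) = 0.6299
T = 2*26*0.6299 / 9.81
T = 32.7529 / 9.81 = 3.3387 s

3.3387 s


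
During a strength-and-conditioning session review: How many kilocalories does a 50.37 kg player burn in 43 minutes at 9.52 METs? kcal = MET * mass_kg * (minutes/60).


kcal = MET * mass * time_hr
Convert time: 43 min = 0.7167 hr
kcal = 9.52 * 50.37 * 0.7167
kcal = 343.6577 kcal

343.6577 kcal


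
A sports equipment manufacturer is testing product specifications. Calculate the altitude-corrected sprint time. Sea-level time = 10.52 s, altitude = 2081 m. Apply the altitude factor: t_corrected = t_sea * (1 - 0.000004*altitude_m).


Correction factor = 1 - 0.000004 * 2081 = 0.991676
t_corrected = t_sea * factor = 10.52 * 0.991676
t_corrected = 10.4324 s

10.4324 s


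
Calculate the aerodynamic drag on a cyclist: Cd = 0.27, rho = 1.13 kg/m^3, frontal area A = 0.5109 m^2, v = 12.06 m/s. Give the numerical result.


Fd = 0.5 * Cd * rho * A * v^2
Fd = 0.5 * 0.27 * 1.13 * 0.5109 * 12.06^2
v^2 = 145.4436
Fd = 0.5 * 0.27 * 1.13 * 0.5109 * 145.4436 = 11.3356 N

11.3356 N


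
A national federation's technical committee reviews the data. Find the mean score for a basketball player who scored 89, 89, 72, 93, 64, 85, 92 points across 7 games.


Average = sum / n
Sum = 584
Average = 584 / 7 = 83.4286

83.4286


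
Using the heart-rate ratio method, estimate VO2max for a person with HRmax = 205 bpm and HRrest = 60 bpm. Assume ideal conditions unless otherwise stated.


VO2max = 15.3 * HRmax / HRrest
VO2max = 15.3 * 205 / 60
VO2max = 3136.5 / 60 = 52.275 mL/kg/min

52.275 mL/kg/min


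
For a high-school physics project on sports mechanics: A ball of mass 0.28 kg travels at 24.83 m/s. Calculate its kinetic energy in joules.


KE = 0.5 * m * v^2
KE = 0.5 * 0.28 * 24.83^2
KE = 0.5 * 0.28 * 616.5289 = 86.314 J

86.314 J


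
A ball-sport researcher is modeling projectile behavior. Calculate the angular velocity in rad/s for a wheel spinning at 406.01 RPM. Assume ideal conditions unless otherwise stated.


omega = RPM * 2 * pi / 60
omega = 406.01 * 2 * 3.14159 / 60
omega = 2551.0361 / 60 = 42.5173 rad/s

42.5173 rad/s


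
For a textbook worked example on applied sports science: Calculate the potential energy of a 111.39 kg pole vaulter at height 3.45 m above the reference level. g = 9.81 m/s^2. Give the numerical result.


PE = m * g * h
PE = 111.39 * 9.81 * 3.45
PE = 1092.7359 * 3.45 = 3769.9389 J

3769.9389 J


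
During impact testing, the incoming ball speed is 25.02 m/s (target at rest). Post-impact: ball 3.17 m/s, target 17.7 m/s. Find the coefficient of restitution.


e = (v2_after - v1_after) / (v1_before - v2_before)
Numerator = 17.7 - 3.17 = 14.53
Denominator = 25.02 - 0 = 25.02
e = 14.53 / 25.02 = 0.5807

0.5807


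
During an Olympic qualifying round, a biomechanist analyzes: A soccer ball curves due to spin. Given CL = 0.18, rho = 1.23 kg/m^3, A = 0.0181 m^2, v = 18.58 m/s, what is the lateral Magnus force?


FM = 0.5 * CL * rho * A * v^2
FM = 0.5 * 0.18 * 1.23 * 0.0181 * 18.58^2
v^2 = 345.2164
FM = 0.5 * 0.18 * 1.23 * 0.0181 * 345.2164 = 0.6917 N

0.6917 N


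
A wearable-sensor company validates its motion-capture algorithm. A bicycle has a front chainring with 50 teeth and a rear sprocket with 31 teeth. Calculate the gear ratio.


GR = front_teeth / rear_teeth
GR = 50 / 31
GR = 1.6129

1.6129


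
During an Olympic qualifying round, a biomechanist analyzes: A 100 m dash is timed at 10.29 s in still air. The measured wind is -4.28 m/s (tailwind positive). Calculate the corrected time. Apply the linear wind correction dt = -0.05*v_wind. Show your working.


dt = -0.05 * v_wind = -0.05 * -4.28 = 0.214 s
t_corrected = t_still + dt = 10.29 + (0.214)
t_corrected = 10.504 s

10.504 s


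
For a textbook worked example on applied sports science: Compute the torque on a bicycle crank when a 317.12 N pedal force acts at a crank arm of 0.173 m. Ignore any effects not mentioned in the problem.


tau = F * d
tau = 317.12 * 0.173
tau = 54.8618 N*m

54.8618 N*m


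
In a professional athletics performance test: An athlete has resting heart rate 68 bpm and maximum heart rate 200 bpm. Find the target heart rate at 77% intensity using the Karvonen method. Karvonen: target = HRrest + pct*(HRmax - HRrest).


Target = HRrest + pct*(HRmax - HRrest)
Heart rate reserve = HRmax - HRrest = 200 - 68 = 132 bpm
Fraction = 77% = 0.77
Target = 68 + 0.77 * 132
Target = 68 + 101.64 = 169.64 bpm

169.64 bpm


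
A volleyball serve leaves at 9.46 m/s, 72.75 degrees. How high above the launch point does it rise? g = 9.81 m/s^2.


H = (v*sin(theta))^2 / (2*g)
vy = v*sin(theta) = 9.46 * sin(72.75 deg) = 9.0345 m/s
H = vy^2 / (2*g) = 81.622 / (2*9.81)
H = 81.622 / 19.62 = 4.1601 m

4.1601 m
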